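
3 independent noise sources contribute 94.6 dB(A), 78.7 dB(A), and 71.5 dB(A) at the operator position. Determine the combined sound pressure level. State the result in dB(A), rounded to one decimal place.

94.7 dB(A)

For uncorrelated sources the intensities add, so convert each level to linear form, sum, and take 10·log₁₀ of the total.
Σ 10^(L/10) = 10^(94.6/10) + 10^(78.7/10) + 10^(71.5/10) = 2.972e+09.
L_total = 10·log₁₀(2.972e+09) = 94.73 dB(A).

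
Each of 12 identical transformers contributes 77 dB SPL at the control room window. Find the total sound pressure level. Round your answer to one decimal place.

N identical incoherent sources raise the level by 10·log₁₀ N.
L_total = 77 + 10·log₁₀(12) = 77 + 10.792 = 87.79 dB SPL.

87.8 dB SPL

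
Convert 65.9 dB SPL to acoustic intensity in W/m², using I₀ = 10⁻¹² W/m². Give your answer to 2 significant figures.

3.9e-06 W/m²

I/I₀ = 10^(65.9/10) = 3.89e+06, so I = 3.89e+06 × 10⁻¹² W/m².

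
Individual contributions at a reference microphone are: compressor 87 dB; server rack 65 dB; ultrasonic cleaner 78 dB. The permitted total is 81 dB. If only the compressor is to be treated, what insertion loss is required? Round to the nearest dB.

The untreated sources together contribute 10^(65/10) + 10^(78/10) = 6.626e+07, i.e. 78.21 dB.
To meet 81 dB overall, the treated compressor may contribute at most 10^(81/10) − 6.626e+07 = 5.963e+07, i.e. 77.75 dB.
Required insertion loss = 87 − 77.75 = 9.25 dB.

9 dB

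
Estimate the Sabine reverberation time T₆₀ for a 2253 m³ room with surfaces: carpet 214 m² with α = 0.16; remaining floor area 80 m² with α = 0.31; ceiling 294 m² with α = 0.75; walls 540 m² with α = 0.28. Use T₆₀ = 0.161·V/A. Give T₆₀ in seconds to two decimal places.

0.84 s

Summing Sᵢαᵢ: 214·0.16 + 80·0.31 + 294·0.75 + 540·0.28 = 430.74 m².
T₆₀ = 0.161·V/A = 0.161·2253/430.74 = 0.842 s.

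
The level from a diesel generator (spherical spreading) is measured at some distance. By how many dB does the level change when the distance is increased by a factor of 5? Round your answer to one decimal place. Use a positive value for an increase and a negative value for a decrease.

Point-source spreading: ΔL = −20·log₁₀(r₂/r₁).
ΔL = −20·log₁₀(5) = -13.98 dB.

-14.0 dB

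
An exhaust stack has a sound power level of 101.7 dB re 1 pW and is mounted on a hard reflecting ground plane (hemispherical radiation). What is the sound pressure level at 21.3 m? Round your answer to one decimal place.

67.2 dB

L_p = L_w − 10·log₁₀(2π·r²) with r = 21.3 m.
2π·r² = 2851 m², 10·log₁₀ of that is 34.549 dB.
L_p = 101.7 − 34.549 = 67.15 dB.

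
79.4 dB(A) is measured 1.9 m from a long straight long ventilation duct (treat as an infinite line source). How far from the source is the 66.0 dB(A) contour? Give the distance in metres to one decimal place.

41.6 m

Line-source spreading drops the level by 10·log₁₀(r₂/r₁); inverting, r₂/r₁ = 10^(ΔL/10).
r₂ = 1.9·10^((79.4−66.0)/10) = 1.9·10^(13.4/10) = 41.57 m.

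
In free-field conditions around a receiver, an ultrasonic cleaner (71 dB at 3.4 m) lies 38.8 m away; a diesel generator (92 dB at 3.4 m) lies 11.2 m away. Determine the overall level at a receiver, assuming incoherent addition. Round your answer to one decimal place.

First find each source's level at the receiver (point-source: −20·log₁₀(r/r_ref)), then combine on an intensity basis.
ultrasonic cleaner: 71 − 20·log₁₀(38.8/3.4) = 71 − 21.15 = 49.85 dB.
diesel generator: 92 − 20·log₁₀(11.2/3.4) = 92 − 10.35 = 81.65 dB.
Σ 10^(L/10) = 1.462e+08 → L_total = 10·log₁₀(1.462e+08) = 81.65 dB.

81.6 dB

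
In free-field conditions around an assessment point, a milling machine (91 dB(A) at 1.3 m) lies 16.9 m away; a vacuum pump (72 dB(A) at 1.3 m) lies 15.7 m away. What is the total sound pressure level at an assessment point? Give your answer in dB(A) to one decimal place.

First find each source's level at the receiver (point-source: −20·log₁₀(r/r_ref)), then combine on an intensity basis.
milling machine: 91 − 20·log₁₀(16.9/1.3) = 91 − 22.28 = 68.72 dB(A).
vacuum pump: 72 − 20·log₁₀(15.7/1.3) = 72 − 21.64 = 50.36 dB(A).
Σ 10^(L/10) = 7.558e+06 → L_total = 10·log₁₀(7.558e+06) = 68.78 dB(A).

68.8 dB(A)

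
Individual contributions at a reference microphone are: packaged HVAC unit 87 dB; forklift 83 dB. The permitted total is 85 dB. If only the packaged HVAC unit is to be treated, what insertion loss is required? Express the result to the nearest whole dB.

6 dB

Fixed contribution from the other source: Σ 10^(L/10) = 10^(83/10) = 1.995e+08 (83.00 dB).
To meet 85 dB overall, the treated packaged HVAC unit may contribute at most 10^(85/10) − 1.995e+08 = 1.167e+08, i.e. 80.67 dB.
Required insertion loss = 87 − 80.67 = 6.33 dB.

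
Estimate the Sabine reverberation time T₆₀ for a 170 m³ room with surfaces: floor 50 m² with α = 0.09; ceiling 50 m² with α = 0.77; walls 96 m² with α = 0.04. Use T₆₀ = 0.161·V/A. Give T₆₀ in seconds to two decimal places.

A = Σ Sᵢαᵢ = 50·0.09 + 50·0.77 + 96·0.04 = 46.84 m².
T₆₀ = 0.161·V/A = 0.161·170/46.84 = 0.584 s.

0.58 s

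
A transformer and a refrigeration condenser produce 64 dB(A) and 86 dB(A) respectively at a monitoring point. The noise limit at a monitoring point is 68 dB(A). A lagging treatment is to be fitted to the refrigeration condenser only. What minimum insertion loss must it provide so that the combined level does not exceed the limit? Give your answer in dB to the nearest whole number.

Fixed contribution from the other source: Σ 10^(L/10) = 10^(64/10) = 2.512e+06 (64.00 dB(A)).
To meet 68 dB(A) overall, the treated refrigeration condenser may contribute at most 10^(68/10) − 2.512e+06 = 3.798e+06, i.e. 65.80 dB(A).
Required insertion loss = 86 − 65.80 = 20.20 dB.

20 dB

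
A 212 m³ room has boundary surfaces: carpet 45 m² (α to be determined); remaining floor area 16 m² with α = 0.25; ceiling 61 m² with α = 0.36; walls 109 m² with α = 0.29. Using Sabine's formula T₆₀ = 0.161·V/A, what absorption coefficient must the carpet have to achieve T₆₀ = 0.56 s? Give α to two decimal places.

From T₆₀ = 0.161·V/A, the target T₆₀ = 0.56 s needs A = 0.161·212/0.56 = 60.95 m².
Absorption from the other surfaces = 16·0.25 + 61·0.36 + 109·0.29 = 57.57 m², so the carpet must supply 3.38 m² over 45 m².
α = 3.38/45 = 0.075.

0.08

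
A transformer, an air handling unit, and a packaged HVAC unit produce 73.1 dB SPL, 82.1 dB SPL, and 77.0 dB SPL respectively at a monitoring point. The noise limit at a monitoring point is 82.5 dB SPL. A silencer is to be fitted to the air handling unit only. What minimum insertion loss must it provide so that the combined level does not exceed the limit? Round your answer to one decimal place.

1.8 dB

Fixed contribution from the other sources: Σ 10^(L/10) = 10^(73.1/10) + 10^(77.0/10) = 7.054e+07 (78.48 dB SPL).
To meet 82.5 dB SPL overall, the treated air handling unit may contribute at most 10^(82.5/10) − 7.054e+07 = 1.073e+08, i.e. 80.31 dB SPL.
So the air handling unit must be reduced from 82.1 to 80.31 dB SPL: IL = 1.79 dB.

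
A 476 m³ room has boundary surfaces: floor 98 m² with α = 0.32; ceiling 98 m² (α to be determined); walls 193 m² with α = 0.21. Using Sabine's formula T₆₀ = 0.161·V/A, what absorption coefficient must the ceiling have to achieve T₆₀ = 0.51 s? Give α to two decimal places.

0.80

From T₆₀ = 0.161·V/A, the target T₆₀ = 0.51 s needs A = 0.161·476/0.51 = 150.27 m².
Absorption from the other surfaces = 98·0.32 + 193·0.21 = 71.89 m², so the ceiling must supply 78.38 m² over 98 m².
α = 78.38/98 = 0.800.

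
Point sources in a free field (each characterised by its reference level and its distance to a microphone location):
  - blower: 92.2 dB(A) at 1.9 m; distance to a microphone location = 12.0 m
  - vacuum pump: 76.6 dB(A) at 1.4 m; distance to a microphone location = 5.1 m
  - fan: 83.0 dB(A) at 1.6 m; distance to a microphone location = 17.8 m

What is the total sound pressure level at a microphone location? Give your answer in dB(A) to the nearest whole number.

77 dB(A)

Propagate each source to the receiver with L = L_ref − 20·log₁₀(r/r_ref), then add intensities.
blower: 92.2 − 20·log₁₀(12.0/1.9) = 92.2 − 16.01 = 76.19 dB(A).
vacuum pump: 76.6 − 20·log₁₀(5.1/1.4) = 76.6 − 11.23 = 65.37 dB(A).
fan: 83.0 − 20·log₁₀(17.8/1.6) = 83.0 − 20.93 = 62.07 dB(A).
Σ 10^(L/10) = 4.666e+07 → L_total = 10·log₁₀(4.666e+07) = 76.69 dB(A).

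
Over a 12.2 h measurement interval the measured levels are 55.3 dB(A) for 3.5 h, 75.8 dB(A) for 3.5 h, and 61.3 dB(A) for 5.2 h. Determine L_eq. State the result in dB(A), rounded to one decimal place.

L_eq = 10·log₁₀[(1/T)·Σ tᵢ·10^(Lᵢ/10)] with T = 12.2 h.
Σ tᵢ·10^(Lᵢ/10) = 3.5·10^(55.3/10) + 3.5·10^(75.8/10) + 5.2·10^(61.3/10) = 1.413e+08.
L_eq = 10·log₁₀(1.413e+08/12.2) = 70.64 dB(A).

70.6 dB(A)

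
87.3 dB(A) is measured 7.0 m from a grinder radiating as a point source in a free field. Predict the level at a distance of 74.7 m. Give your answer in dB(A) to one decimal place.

For a point source, L₂ = L₁ − 20·log₁₀(r₂/r₁).
L₂ = 87.3 − 20·log₁₀(74.7/7.0) = 87.3 − 20.564 = 66.74 dB(A).

66.7 dB(A)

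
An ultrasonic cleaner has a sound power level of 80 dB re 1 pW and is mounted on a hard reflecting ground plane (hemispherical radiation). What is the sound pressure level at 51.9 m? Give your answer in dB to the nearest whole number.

L_p = L_w − 10·log₁₀(2π·r²) with r = 51.9 m.
2π·r² = 1.692e+04 m², 10·log₁₀ of that is 42.285 dB.
L_p = 80 − 42.285 = 37.71 dB.

38 dB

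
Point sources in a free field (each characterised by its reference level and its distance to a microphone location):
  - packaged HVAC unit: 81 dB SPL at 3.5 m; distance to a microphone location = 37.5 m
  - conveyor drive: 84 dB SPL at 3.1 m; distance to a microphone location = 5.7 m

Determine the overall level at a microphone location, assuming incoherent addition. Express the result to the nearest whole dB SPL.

Apply inverse-square spreading to bring every level to the receiver, then sum 10^(L/10).
packaged HVAC unit: 81 − 20·log₁₀(37.5/3.5) = 81 − 20.60 = 60.40 dB SPL.
conveyor drive: 84 − 20·log₁₀(5.7/3.1) = 84 − 5.29 = 78.71 dB SPL.
Σ 10^(L/10) = 7.539e+07 → L_total = 10·log₁₀(7.539e+07) = 78.77 dB SPL.

79 dB SPL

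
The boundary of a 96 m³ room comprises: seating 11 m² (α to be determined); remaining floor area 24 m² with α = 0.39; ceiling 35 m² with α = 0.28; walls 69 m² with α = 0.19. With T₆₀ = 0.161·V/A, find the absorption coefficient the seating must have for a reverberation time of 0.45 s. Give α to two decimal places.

From T₆₀ = 0.161·V/A, the target T₆₀ = 0.45 s needs A = 0.161·96/0.45 = 34.35 m².
Absorption from the other surfaces = 24·0.39 + 35·0.28 + 69·0.19 = 32.27 m², so the seating must supply 2.08 m² over 11 m².
α = 2.08/11 = 0.189.

0.19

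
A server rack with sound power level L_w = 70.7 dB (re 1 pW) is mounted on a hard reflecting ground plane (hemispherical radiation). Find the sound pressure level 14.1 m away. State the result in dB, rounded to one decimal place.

39.7 dB

The power spreads over a hemisphere of area 2π·r², so L_p = L_w − 10·log₁₀(2π·r²).
2π·r² = 1249 m², 10·log₁₀ of that is 30.966 dB.
L_p = 70.7 − 30.966 = 39.73 dB.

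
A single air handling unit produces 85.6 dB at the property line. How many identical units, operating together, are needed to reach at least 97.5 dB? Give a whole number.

The shortfall is 97.5 − 85.6 = 11.9 dB, and N units add 10·log₁₀ N, so need 10·log₁₀ N ≥ 11.9.
N ≥ 10^(11.9/10) = 15.488, so N = 16.

16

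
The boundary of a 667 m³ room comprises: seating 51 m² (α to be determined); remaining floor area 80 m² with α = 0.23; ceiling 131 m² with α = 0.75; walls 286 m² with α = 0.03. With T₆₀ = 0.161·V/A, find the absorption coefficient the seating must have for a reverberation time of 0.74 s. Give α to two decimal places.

A = 0.161·V/T₆₀ = 0.161·667/0.74 = 145.12 m² sabins.
Absorption from the other surfaces = 80·0.23 + 131·0.75 + 286·0.03 = 125.23 m², so the seating must supply 19.89 m² over 51 m².
α = 19.89/51 = 0.390.

0.39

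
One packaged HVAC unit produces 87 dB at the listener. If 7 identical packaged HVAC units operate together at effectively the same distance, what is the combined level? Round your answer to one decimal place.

L_total = L₁ + 10·log₁₀ N for N identical incoherent sources.
L_total = 87 + 10·log₁₀(7) = 87 + 8.451 = 95.45 dB.

95.5 dB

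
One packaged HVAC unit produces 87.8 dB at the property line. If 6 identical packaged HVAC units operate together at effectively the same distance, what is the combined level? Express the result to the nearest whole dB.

96 dB

N identical incoherent sources raise the level by 10·log₁₀ N.
L_total = 87.8 + 10·log₁₀(6) = 87.8 + 7.782 = 95.58 dB.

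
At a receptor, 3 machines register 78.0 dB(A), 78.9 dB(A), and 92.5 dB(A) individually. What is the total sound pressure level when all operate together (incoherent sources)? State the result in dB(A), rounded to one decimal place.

92.8 dB(A)

For uncorrelated sources the intensities add, so convert each level to linear form, sum, and take 10·log₁₀ of the total.
Σ 10^(L/10) = 10^(78.0/10) + 10^(78.9/10) + 10^(92.5/10) = 1.919e+09.
L_total = 10·log₁₀(1.919e+09) = 92.83 dB(A).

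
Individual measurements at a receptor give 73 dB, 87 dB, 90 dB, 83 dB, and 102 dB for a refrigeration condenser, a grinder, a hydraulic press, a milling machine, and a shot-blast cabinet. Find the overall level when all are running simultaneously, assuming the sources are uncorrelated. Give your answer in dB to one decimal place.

102.4 dB

Incoherent sources combine by intensity addition: L_total = 10·log₁₀(Σ 10^(L_i/10)).
Σ 10^(L/10) = 10^(73/10) + 10^(87/10) + 10^(90/10) + 10^(83/10) + 10^(102/10) = 1.757e+10.
L_total = 10·log₁₀(1.757e+10) = 102.45 dB.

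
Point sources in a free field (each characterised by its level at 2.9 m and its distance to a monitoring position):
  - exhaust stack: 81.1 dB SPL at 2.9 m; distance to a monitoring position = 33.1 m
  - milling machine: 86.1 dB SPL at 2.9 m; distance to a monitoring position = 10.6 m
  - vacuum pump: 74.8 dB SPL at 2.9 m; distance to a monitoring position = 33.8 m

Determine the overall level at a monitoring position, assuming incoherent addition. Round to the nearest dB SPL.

75 dB SPL

Apply inverse-square spreading to bring every level to the receiver, then sum 10^(L/10).
exhaust stack: 81.1 − 20·log₁₀(33.1/2.9) = 81.1 − 21.15 = 59.95 dB SPL.
milling machine: 86.1 − 20·log₁₀(10.6/2.9) = 86.1 − 11.26 = 74.84 dB SPL.
vacuum pump: 74.8 − 20·log₁₀(33.8/2.9) = 74.8 − 21.33 = 53.47 dB SPL.
Σ 10^(L/10) = 3.170e+07 → L_total = 10·log₁₀(3.170e+07) = 75.01 dB SPL.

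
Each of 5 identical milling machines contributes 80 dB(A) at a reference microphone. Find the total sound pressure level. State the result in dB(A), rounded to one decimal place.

87.0 dB(A)

With 5 equal, uncorrelated contributions the intensity is 5× that of one unit, giving a rise of 10·log₁₀ 5.
L_total = 80 + 10·log₁₀(5) = 80 + 6.990 = 86.99 dB(A).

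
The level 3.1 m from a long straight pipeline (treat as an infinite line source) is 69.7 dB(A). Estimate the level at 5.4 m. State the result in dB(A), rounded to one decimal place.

67.3 dB(A)

For a line source, L₂ = L₁ − 10·log₁₀(r₂/r₁).
L₂ = 69.7 − 10·log₁₀(5.4/3.1) = 69.7 − 2.410 = 67.29 dB(A).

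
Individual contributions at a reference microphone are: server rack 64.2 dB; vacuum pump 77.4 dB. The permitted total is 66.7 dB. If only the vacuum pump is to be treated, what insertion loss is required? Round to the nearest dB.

14 dB

Everything except the vacuum pump sums to 10^(64.2/10) = 2.630e+06 in linear terms, 64.20 dB.
To meet 66.7 dB overall, the treated vacuum pump may contribute at most 10^(66.7/10) − 2.630e+06 = 2.047e+06, i.e. 63.11 dB.
So the vacuum pump must be reduced from 77.4 to 63.11 dB: IL = 14.29 dB.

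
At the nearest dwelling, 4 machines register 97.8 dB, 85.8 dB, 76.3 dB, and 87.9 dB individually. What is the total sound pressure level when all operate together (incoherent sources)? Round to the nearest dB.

Incoherent sources combine by intensity addition: L_total = 10·log₁₀(Σ 10^(L_i/10)).
Σ 10^(L/10) = 10^(97.8/10) + 10^(85.8/10) + 10^(76.3/10) + 10^(87.9/10) = 7.065e+09.
L_total = 10·log₁₀(7.065e+09) = 98.49 dB.

98 dB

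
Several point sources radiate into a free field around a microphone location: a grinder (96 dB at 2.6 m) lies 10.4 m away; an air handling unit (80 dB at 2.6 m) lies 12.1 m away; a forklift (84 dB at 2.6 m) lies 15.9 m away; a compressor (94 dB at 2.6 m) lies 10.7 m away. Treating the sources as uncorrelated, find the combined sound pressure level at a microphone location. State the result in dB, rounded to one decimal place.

86.1 dB

Propagate each source to the receiver with L = L_ref − 20·log₁₀(r/r_ref), then add intensities.
grinder: 96 − 20·log₁₀(10.4/2.6) = 96 − 12.04 = 83.96 dB.
air handling unit: 80 − 20·log₁₀(12.1/2.6) = 80 − 13.36 = 66.64 dB.
forklift: 84 − 20·log₁₀(15.9/2.6) = 84 − 15.73 = 68.27 dB.
compressor: 94 − 20·log₁₀(10.7/2.6) = 94 − 12.29 = 81.71 dB.
Σ 10^(L/10) = 4.085e+08 → L_total = 10·log₁₀(4.085e+08) = 86.11 dB.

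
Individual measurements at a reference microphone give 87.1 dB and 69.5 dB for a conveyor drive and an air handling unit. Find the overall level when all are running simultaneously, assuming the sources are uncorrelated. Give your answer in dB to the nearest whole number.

87 dB

For uncorrelated sources the intensities add, so convert each level to linear form, sum, and take 10·log₁₀ of the total.
Σ 10^(L/10) = 10^(87.1/10) + 10^(69.5/10) = 5.218e+08.
L_total = 10·log₁₀(5.218e+08) = 87.17 dB.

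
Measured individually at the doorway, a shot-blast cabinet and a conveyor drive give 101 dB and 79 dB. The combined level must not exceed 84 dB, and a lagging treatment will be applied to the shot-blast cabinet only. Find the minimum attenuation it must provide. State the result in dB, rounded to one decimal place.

The untreated sources together contribute 10^(79/10) = 7.943e+07, i.e. 79.00 dB.
The limit corresponds to 10^(84/10) = 2.512e+08; subtracting the fixed part leaves 1.718e+08 for the shot-blast cabinet, i.e. 82.35 dB.
So the shot-blast cabinet must be reduced from 101 to 82.35 dB: IL = 18.65 dB.

18.7 dB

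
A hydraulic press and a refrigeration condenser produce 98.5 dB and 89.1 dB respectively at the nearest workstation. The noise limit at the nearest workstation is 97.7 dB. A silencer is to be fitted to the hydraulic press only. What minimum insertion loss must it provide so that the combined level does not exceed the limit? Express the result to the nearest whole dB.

Fixed contribution from the other source: Σ 10^(L/10) = 10^(89.1/10) = 8.128e+08 (89.10 dB).
To meet 97.7 dB overall, the treated hydraulic press may contribute at most 10^(97.7/10) − 8.128e+08 = 5.076e+09, i.e. 97.05 dB.
So the hydraulic press must be reduced from 98.5 to 97.05 dB: IL = 1.45 dB.

1 dB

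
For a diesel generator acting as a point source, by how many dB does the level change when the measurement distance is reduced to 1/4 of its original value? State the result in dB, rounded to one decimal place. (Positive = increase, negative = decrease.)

+12.0 dB

With spherical spreading the level changes by −20·log₁₀(r₂/r₁).
ΔL = −20·log₁₀(0.25) = +12.04 dB.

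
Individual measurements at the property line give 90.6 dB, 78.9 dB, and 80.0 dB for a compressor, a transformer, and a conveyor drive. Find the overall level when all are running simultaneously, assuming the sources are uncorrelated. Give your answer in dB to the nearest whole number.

For uncorrelated sources the intensities add, so convert each level to linear form, sum, and take 10·log₁₀ of the total.
Σ 10^(L/10) = 10^(90.6/10) + 10^(78.9/10) + 10^(80.0/10) = 1.326e+09.
L_total = 10·log₁₀(1.326e+09) = 91.22 dB.

91 dB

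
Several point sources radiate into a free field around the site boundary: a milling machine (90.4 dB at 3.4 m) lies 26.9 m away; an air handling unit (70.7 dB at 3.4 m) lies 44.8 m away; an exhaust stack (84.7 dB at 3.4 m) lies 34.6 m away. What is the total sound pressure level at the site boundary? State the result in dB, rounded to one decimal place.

73.1 dB

First find each source's level at the receiver (point-source: −20·log₁₀(r/r_ref)), then combine on an intensity basis.
milling machine: 90.4 − 20·log₁₀(26.9/3.4) = 90.4 − 17.97 = 72.43 dB.
air handling unit: 70.7 − 20·log₁₀(44.8/3.4) = 70.7 − 22.40 = 48.30 dB.
exhaust stack: 84.7 − 20·log₁₀(34.6/3.4) = 84.7 − 20.15 = 64.55 dB.
Σ 10^(L/10) = 2.043e+07 → L_total = 10·log₁₀(2.043e+07) = 73.10 dB.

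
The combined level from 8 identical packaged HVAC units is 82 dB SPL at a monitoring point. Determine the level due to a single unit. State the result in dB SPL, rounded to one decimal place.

73.0 dB SPL

For N identical incoherent sources L_total = L₁ + 10·log₁₀ N, so L₁ = 82 − 10·log₁₀(8) = 82 − 9.031.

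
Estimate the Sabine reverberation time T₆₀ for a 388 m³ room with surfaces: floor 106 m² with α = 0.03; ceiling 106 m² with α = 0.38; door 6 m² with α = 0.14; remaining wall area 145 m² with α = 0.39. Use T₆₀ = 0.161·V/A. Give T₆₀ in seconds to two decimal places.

0.62 s

A = Σ Sᵢαᵢ = 106·0.03 + 106·0.38 + 6·0.14 + 145·0.39 = 100.85 m².
T₆₀ = 0.161·V/A = 0.161·388/100.85 = 0.619 s.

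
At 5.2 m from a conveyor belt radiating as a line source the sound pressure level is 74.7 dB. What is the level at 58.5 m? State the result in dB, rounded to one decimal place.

64.2 dB

For a line source, L₂ = L₁ − 10·log₁₀(r₂/r₁).
L₂ = 74.7 − 10·log₁₀(58.5/5.2) = 74.7 − 10.512 = 64.19 dB.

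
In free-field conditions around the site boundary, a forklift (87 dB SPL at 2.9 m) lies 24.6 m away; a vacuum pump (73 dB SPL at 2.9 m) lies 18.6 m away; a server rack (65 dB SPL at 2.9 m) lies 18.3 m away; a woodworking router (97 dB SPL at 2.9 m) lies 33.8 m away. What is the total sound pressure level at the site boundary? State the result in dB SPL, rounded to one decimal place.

76.5 dB SPL

First find each source's level at the receiver (point-source: −20·log₁₀(r/r_ref)), then combine on an intensity basis.
forklift: 87 − 20·log₁₀(24.6/2.9) = 87 − 18.57 = 68.43 dB SPL.
vacuum pump: 73 − 20·log₁₀(18.6/2.9) = 73 − 16.14 = 56.86 dB SPL.
server rack: 65 − 20·log₁₀(18.3/2.9) = 65 − 16.00 = 49.00 dB SPL.
woodworking router: 97 − 20·log₁₀(33.8/2.9) = 97 − 21.33 = 75.67 dB SPL.
Σ 10^(L/10) = 4.442e+07 → L_total = 10·log₁₀(4.442e+07) = 76.48 dB SPL.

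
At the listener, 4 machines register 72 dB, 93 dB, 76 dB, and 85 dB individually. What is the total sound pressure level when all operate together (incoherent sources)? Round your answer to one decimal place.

For uncorrelated sources the intensities add, so convert each level to linear form, sum, and take 10·log₁₀ of the total.
Σ 10^(L/10) = 10^(72/10) + 10^(93/10) + 10^(76/10) + 10^(85/10) = 2.367e+09.
L_total = 10·log₁₀(2.367e+09) = 93.74 dB.

93.7 dB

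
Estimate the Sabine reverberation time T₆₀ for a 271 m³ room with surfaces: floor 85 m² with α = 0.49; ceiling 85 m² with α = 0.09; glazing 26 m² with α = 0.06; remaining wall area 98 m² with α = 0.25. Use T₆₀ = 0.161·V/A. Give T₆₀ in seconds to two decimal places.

A = Σ Sᵢαᵢ = 85·0.49 + 85·0.09 + 26·0.06 + 98·0.25 = 75.36 m².
T₆₀ = 0.161 × 271 / 75.36 = 0.579 s.

0.58 s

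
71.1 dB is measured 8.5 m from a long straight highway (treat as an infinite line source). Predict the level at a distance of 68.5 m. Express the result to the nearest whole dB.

Cylindrical spreading from a line source gives a 10·log₁₀(r₂/r₁) drop.
L₂ = 71.1 − 10·log₁₀(68.5/8.5) = 71.1 − 9.063 = 62.04 dB.

62 dB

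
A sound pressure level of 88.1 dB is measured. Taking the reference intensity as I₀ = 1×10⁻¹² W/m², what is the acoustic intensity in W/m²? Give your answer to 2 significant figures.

0.00065 W/m²

L = 10·log₁₀(I/I₀) ⇒ I = I₀·10^(L/10) = 10⁻¹² × 10^8.81.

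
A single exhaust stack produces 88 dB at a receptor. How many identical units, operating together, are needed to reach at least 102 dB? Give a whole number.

The shortfall is 102 − 88 = 14.0 dB, and N units add 10·log₁₀ N, so need 10·log₁₀ N ≥ 14.0.
N ≥ 10^(14.0/10) = 25.119, so N = 26.

26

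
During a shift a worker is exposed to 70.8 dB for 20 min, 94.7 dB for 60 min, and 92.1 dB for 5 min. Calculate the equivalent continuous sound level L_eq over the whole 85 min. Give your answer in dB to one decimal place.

L_eq = 10·log₁₀[(1/T)·Σ tᵢ·10^(Lᵢ/10)] with T = 85 min.
Σ tᵢ·10^(Lᵢ/10) = 20·10^(70.8/10) + 60·10^(94.7/10) + 5·10^(92.1/10) = 1.854e+11.
L_eq = 10·log₁₀(1.854e+11/85) = 93.39 dB.

93.4 dB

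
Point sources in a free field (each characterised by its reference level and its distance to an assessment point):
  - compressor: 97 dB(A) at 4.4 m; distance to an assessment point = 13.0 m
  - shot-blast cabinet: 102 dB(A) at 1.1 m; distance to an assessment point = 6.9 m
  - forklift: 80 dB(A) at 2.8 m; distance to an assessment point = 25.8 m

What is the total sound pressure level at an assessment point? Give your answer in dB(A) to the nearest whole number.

Propagate each source to the receiver with L = L_ref − 20·log₁₀(r/r_ref), then add intensities.
compressor: 97 − 20·log₁₀(13.0/4.4) = 97 − 9.41 = 87.59 dB(A).
shot-blast cabinet: 102 − 20·log₁₀(6.9/1.1) = 102 − 15.95 = 86.05 dB(A).
forklift: 80 − 20·log₁₀(25.8/2.8) = 80 − 19.29 = 60.71 dB(A).
Σ 10^(L/10) = 9.781e+08 → L_total = 10·log₁₀(9.781e+08) = 89.90 dB(A).

90 dB(A)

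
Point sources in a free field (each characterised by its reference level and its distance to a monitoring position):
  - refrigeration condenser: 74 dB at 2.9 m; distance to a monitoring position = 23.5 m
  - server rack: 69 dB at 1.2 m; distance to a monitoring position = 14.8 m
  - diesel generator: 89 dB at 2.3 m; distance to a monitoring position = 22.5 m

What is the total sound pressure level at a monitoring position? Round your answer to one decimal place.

First find each source's level at the receiver (point-source: −20·log₁₀(r/r_ref)), then combine on an intensity basis.
refrigeration condenser: 74 − 20·log₁₀(23.5/2.9) = 74 − 18.17 = 55.83 dB.
server rack: 69 − 20·log₁₀(14.8/1.2) = 69 − 21.82 = 47.18 dB.
diesel generator: 89 − 20·log₁₀(22.5/2.3) = 89 − 19.81 = 69.19 dB.
Σ 10^(L/10) = 8.735e+06 → L_total = 10·log₁₀(8.735e+06) = 69.41 dB.

69.4 dB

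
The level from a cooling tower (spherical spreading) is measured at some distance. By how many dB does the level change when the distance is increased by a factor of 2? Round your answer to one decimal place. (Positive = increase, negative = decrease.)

-6.0 dB

With spherical spreading the level changes by −20·log₁₀(r₂/r₁).
ΔL = −20·log₁₀(2) = -6.02 dB.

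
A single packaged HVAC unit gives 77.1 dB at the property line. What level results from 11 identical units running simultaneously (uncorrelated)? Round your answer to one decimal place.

87.5 dB

L_total = L₁ + 10·log₁₀ N for N identical incoherent sources.
L_total = 77.1 + 10·log₁₀(11) = 77.1 + 10.414 = 87.51 dB.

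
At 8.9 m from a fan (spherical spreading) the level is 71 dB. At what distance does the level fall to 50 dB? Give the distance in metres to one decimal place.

99.9 m

The 21.0 dB drop corresponds to a distance ratio of 10^(21.0/20) for a point source.
r₂ = 8.9·10^((71−50)/20) = 8.9·10^(21.0/20) = 99.86 m.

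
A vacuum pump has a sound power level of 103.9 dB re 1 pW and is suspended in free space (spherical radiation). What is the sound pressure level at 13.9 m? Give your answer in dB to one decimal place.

L_p = L_w − 10·log₁₀(4π·r²) with r = 13.9 m.
4π·r² = 2428 m², 10·log₁₀ of that is 33.852 dB.
L_p = 103.9 − 33.852 = 70.05 dB.

70.0 dB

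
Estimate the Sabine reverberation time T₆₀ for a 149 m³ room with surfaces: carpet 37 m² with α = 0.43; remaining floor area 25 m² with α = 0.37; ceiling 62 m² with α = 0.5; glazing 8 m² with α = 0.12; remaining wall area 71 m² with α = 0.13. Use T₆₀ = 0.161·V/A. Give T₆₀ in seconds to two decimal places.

0.36 s

Summing Sᵢαᵢ: 37·0.43 + 25·0.37 + 62·0.5 + 8·0.12 + 71·0.13 = 66.35 m².
T₆₀ = 0.161·V/A = 0.161·149/66.35 = 0.362 s.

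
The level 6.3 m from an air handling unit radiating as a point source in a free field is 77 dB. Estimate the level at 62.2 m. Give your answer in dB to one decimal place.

For a point source, L₂ = L₁ − 20·log₁₀(r₂/r₁).
L₂ = 77 − 20·log₁₀(62.2/6.3) = 77 − 19.889 = 57.11 dB.

57.1 dB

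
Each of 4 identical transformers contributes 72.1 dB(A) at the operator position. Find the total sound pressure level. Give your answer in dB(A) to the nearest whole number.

N identical incoherent sources raise the level by 10·log₁₀ N.
L_total = 72.1 + 10·log₁₀(4) = 72.1 + 6.021 = 78.12 dB(A).

78 dB(A)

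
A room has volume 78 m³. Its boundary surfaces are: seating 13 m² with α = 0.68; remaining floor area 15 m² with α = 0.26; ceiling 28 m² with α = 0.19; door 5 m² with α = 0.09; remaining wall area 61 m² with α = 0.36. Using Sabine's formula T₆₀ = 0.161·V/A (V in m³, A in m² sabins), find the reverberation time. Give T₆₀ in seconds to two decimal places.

0.31 s

Summing Sᵢαᵢ: 13·0.68 + 15·0.26 + 28·0.19 + 5·0.09 + 61·0.36 = 40.47 m².
T₆₀ = 0.161 × 78 / 40.47 = 0.310 s.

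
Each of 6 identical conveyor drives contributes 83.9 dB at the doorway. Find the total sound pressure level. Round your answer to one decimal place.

With 6 equal, uncorrelated contributions the intensity is 6× that of one unit, giving a rise of 10·log₁₀ 6.
L_total = 83.9 + 10·log₁₀(6) = 83.9 + 7.782 = 91.68 dB.

91.7 dB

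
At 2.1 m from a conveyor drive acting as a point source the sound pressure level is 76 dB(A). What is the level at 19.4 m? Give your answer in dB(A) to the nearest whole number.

For a point source, L₂ = L₁ − 20·log₁₀(r₂/r₁).
L₂ = 76 − 20·log₁₀(19.4/2.1) = 76 − 19.312 = 56.69 dB(A).

57 dB(A)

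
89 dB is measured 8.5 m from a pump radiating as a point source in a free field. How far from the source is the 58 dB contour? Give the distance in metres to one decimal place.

301.6 m

For a point source L₁ − L₂ = 20·log₁₀(r₂/r₁), so r₂ = r₁·10^((L₁−L₂)/20).
r₂ = 8.5·10^((89−58)/20) = 8.5·10^(31.0/20) = 301.59 m.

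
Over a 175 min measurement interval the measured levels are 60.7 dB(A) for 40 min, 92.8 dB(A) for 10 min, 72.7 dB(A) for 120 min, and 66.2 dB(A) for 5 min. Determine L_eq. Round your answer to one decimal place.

Weight each interval's intensity by its duration and average over T = 175 min:
Σ tᵢ·10^(Lᵢ/10) = 40·10^(60.7/10) + 10·10^(92.8/10) + 120·10^(72.7/10) + 5·10^(66.2/10) = 2.136e+10.
L_eq = 10·log₁₀(2.136e+10/175) = 80.87 dB(A).

80.9 dB(A)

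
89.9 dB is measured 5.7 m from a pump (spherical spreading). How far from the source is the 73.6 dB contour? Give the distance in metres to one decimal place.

Point-source spreading drops the level by 20·log₁₀(r₂/r₁); inverting, r₂/r₁ = 10^(ΔL/20).
r₂ = 5.7·10^((89.9−73.6)/20) = 5.7·10^(16.3/20) = 37.23 m.

37.2 m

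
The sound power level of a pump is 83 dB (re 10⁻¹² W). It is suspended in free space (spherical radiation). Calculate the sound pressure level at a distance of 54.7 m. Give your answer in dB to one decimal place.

Free-field spherical radiation: L_p = L_w − 10·log₁₀(4π·r²), r = 54.7 m.
4π·r² = 3.76e+04 m², 10·log₁₀ of that is 45.752 dB.
L_p = 83 − 45.752 = 37.25 dB.

37.2 dB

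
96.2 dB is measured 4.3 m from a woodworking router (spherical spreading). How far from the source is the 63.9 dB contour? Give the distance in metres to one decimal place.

Point-source spreading drops the level by 20·log₁₀(r₂/r₁); inverting, r₂/r₁ = 10^(ΔL/20).
r₂ = 4.3·10^((96.2−63.9)/20) = 4.3·10^(32.3/20) = 177.20 m.

177.2 m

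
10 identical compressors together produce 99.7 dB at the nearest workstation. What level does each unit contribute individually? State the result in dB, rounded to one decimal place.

89.7 dB

For N identical incoherent sources L_total = L₁ + 10·log₁₀ N, so L₁ = 99.7 − 10·log₁₀(10) = 99.7 − 10.000.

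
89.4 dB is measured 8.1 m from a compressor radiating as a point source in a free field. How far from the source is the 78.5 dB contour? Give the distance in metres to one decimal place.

The 10.9 dB drop corresponds to a distance ratio of 10^(10.9/20) for a point source.
r₂ = 8.1·10^((89.4−78.5)/20) = 8.1·10^(10.9/20) = 28.41 m.

28.4 m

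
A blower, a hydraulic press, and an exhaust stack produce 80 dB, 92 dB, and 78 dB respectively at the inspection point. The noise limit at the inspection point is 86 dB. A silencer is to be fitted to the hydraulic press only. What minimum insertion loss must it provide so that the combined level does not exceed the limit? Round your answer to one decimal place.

Everything except the hydraulic press sums to 10^(80/10) + 10^(78/10) = 1.631e+08 in linear terms, 82.12 dB.
The limit corresponds to 10^(86/10) = 3.981e+08; subtracting the fixed part leaves 2.350e+08 for the hydraulic press, i.e. 83.71 dB.
Required insertion loss = 92 − 83.71 = 8.29 dB.

8.3 dB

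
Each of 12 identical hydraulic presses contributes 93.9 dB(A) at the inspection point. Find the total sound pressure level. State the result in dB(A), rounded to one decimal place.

With 12 equal, uncorrelated contributions the intensity is 12× that of one unit, giving a rise of 10·log₁₀ 12.
L_total = 93.9 + 10·log₁₀(12) = 93.9 + 10.792 = 104.69 dB(A).

104.7 dB(A)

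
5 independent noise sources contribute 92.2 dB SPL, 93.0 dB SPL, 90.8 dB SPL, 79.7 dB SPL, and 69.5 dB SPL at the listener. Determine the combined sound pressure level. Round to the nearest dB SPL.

97 dB SPL

Incoherent sources combine by intensity addition: L_total = 10·log₁₀(Σ 10^(L_i/10)).
Σ 10^(L/10) = 10^(92.2/10) + 10^(93.0/10) + 10^(90.8/10) + 10^(79.7/10) + 10^(69.5/10) = 4.959e+09.
L_total = 10·log₁₀(4.959e+09) = 96.95 dB SPL.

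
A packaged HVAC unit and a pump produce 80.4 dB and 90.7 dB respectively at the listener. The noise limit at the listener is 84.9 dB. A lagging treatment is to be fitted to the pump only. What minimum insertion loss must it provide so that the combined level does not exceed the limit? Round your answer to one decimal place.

7.7 dB

Fixed contribution from the other source: Σ 10^(L/10) = 10^(80.4/10) = 1.096e+08 (80.40 dB).
The limit corresponds to 10^(84.9/10) = 3.090e+08; subtracting the fixed part leaves 1.994e+08 for the pump, i.e. 83.00 dB.
Required insertion loss = 90.7 − 83.00 = 7.70 dB.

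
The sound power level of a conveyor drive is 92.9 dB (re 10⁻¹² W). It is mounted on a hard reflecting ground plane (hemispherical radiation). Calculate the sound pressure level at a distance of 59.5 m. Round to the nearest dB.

49 dB

The power spreads over a hemisphere of area 2π·r², so L_p = L_w − 10·log₁₀(2π·r²).
2π·r² = 2.224e+04 m², 10·log₁₀ of that is 43.472 dB.
L_p = 92.9 − 43.472 = 49.43 dB.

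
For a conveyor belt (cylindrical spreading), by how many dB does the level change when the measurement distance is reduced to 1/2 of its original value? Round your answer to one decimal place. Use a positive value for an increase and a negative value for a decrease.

Line-source spreading: ΔL = −10·log₁₀(r₂/r₁).
ΔL = −10·log₁₀(0.5) = +3.01 dB.

+3.0 dB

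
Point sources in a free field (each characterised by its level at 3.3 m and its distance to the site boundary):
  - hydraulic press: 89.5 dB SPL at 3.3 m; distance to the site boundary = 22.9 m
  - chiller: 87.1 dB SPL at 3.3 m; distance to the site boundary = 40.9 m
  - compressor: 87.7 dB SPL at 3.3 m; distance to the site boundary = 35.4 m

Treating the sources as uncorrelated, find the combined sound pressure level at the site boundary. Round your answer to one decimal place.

74.3 dB SPL

Propagate each source to the receiver with L = L_ref − 20·log₁₀(r/r_ref), then add intensities.
hydraulic press: 89.5 − 20·log₁₀(22.9/3.3) = 89.5 − 16.83 = 72.67 dB SPL.
chiller: 87.1 − 20·log₁₀(40.9/3.3) = 87.1 − 21.86 = 65.24 dB SPL.
compressor: 87.7 − 20·log₁₀(35.4/3.3) = 87.7 − 20.61 = 67.09 dB SPL.
Σ 10^(L/10) = 2.696e+07 → L_total = 10·log₁₀(2.696e+07) = 74.31 dB SPL.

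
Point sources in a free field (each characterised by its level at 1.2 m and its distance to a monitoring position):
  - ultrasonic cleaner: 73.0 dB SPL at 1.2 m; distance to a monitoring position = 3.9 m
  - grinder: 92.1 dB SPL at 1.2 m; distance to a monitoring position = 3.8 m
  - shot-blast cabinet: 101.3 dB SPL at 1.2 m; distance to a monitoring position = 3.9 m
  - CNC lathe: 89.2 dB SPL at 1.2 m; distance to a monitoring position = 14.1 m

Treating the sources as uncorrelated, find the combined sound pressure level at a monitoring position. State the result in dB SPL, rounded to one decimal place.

91.6 dB SPL

Apply inverse-square spreading to bring every level to the receiver, then sum 10^(L/10).
ultrasonic cleaner: 73.0 − 20·log₁₀(3.9/1.2) = 73.0 − 10.24 = 62.76 dB SPL.
grinder: 92.1 − 20·log₁₀(3.8/1.2) = 92.1 − 10.01 = 82.09 dB SPL.
shot-blast cabinet: 101.3 − 20·log₁₀(3.9/1.2) = 101.3 − 10.24 = 91.06 dB SPL.
CNC lathe: 89.2 − 20·log₁₀(14.1/1.2) = 89.2 − 21.40 = 67.80 dB SPL.
Σ 10^(L/10) = 1.447e+09 → L_total = 10·log₁₀(1.447e+09) = 91.60 dB SPL.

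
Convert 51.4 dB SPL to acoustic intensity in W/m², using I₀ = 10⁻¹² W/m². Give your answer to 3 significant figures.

1.38e-07 W/m²

I/I₀ = 10^(51.4/10) = 1.38e+05, so I = 1.38e+05 × 10⁻¹² W/m².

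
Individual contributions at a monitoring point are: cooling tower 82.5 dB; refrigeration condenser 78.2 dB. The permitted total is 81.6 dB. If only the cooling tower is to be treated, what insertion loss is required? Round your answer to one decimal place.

3.6 dB

The untreated sources together contribute 10^(78.2/10) = 6.607e+07, i.e. 78.20 dB.
To meet 81.6 dB overall, the treated cooling tower may contribute at most 10^(81.6/10) − 6.607e+07 = 7.847e+07, i.e. 78.95 dB.
So the cooling tower must be reduced from 82.5 to 78.95 dB: IL = 3.55 dB.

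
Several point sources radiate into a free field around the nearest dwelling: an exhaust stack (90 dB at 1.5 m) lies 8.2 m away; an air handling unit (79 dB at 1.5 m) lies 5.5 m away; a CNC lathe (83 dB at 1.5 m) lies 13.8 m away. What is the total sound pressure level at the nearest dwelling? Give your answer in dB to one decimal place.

76.2 dB

Apply inverse-square spreading to bring every level to the receiver, then sum 10^(L/10).
exhaust stack: 90 − 20·log₁₀(8.2/1.5) = 90 − 14.75 = 75.25 dB.
air handling unit: 79 − 20·log₁₀(5.5/1.5) = 79 − 11.29 = 67.71 dB.
CNC lathe: 83 − 20·log₁₀(13.8/1.5) = 83 − 19.28 = 63.72 dB.
Σ 10^(L/10) = 4.173e+07 → L_total = 10·log₁₀(4.173e+07) = 76.20 dB.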